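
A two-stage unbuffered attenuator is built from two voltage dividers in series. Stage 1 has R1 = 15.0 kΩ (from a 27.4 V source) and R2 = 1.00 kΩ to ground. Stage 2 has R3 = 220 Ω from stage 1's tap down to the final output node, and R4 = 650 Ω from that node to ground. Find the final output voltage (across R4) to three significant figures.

V_out ≈ 0.616 V

Stage 2 presents R3+R4 = 870.0 Ω as a load on stage 1's tap.
Stage 1's lower leg becomes R2‖(R3+R4) = 465.2 Ω, so V_mid = 27.4 × 465.2/15470 = 0.8243 V.
Stage 2 is itself unloaded: V_out = V_mid × R4/(R3+R4) = 0.8243 × 650/870.0 = 0.616 V.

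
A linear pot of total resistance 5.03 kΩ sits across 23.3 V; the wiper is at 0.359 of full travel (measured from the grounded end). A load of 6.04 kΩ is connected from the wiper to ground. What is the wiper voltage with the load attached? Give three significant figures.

V ≈ 7.02 V

The wiper splits the pot into (1−α)R = 3.224 kΩ above and αR = 1.806 kΩ below.
Lower section ‖ load = 1.390 kΩ.
V_wiper = 23.3 × 1.390/(3.224 + 1.390) = 7.02 V.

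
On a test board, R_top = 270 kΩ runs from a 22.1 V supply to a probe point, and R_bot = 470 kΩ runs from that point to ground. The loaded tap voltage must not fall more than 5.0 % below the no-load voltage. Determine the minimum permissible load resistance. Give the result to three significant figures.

Output resistance R_th = R_top‖R_bot = (270 × 470)/740.0 = 171.5 kΩ.
The fractional drop is R_th/(R_th + R_L); requiring this ≤ 0.0500 gives R_L ≥ R_th(1/0.0500 − 1) = 171.5 × 19.00 = 3.26 MΩ.

R_L(min) ≈ 3.26 MΩ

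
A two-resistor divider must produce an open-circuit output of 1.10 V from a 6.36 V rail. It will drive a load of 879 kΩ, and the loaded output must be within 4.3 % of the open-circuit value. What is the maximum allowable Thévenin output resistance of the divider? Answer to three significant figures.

Loading drop = R_th/(R_th + R_L) ≤ 0.0430, so R_th ≤ R_L · ε/(1−ε) = 879 kΩ × 0.0430/0.9570 = 39.5 kΩ.

R_th ≤ 39.5 kΩ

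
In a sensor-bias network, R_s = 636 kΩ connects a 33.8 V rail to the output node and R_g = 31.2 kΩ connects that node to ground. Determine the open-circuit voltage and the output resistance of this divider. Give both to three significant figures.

V_th is the open-circuit tap voltage: 33.8 × 31.2/(636 + 31.2) = 1.58 V.
With the supply zeroed, R_s and R_g appear in parallel from the tap: R_th = R_s‖R_g = (636 × 31.2)/667.2 = 29.7 kΩ.

V_th = 1.58 V, R_th = 29.7 kΩ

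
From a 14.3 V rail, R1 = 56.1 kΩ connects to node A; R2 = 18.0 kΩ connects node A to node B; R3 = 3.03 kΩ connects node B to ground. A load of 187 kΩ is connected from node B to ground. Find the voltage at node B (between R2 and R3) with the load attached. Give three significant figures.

At node B, R3 is in parallel with the load: R3‖R_L = 2.982 kΩ.
Below node A the resistance is R2 + (R3‖R_L) = 20.98 kΩ, so V_A = 14.3 × 20.98/77.08 = 3.892 V.
Then V_B = V_A × (R3‖R_L)/(R2 + R3‖R_L) = 3.892 × 2.982/20.98 = 0.553 V.

V ≈ 0.553 V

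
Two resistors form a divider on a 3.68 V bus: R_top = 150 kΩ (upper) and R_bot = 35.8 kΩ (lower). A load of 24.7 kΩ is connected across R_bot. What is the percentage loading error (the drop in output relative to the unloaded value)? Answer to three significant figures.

The divider's output (Thévenin) resistance is R_top‖R_bot = 28.90 kΩ.
Fractional drop under load = R_th/(R_th + R_L) = 28.90 / (28.90 + 24.7) = 0.5392.
So the output falls by 53.9 %.

53.9 %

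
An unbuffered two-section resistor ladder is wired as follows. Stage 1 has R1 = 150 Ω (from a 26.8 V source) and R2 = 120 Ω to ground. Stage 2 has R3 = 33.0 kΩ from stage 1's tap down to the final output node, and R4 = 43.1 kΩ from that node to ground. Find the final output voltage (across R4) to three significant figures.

Stage 2 presents R3+R4 = 76100 Ω as a load on stage 1's tap.
Stage 1's lower leg becomes R2‖(R3+R4) = 119.8 Ω, so V_mid = 26.8 × 119.8/269.8 = 11.90 V.
Stage 2 is itself unloaded: V_out = V_mid × R4/(R3+R4) = 11.90 × 43100/76100 = 6.74 V.

V_out ≈ 6.74 V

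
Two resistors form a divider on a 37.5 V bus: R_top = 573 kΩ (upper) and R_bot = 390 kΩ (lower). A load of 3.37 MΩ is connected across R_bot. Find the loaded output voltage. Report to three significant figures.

The load sits in parallel with R_bot: R_bot‖R_L = (390 × 3370) / (390 + 3370) = 349.5 kΩ.
V_out = 37.5 × 349.5 / (573 + 349.5) = 37.5 × 349.5/922.5 = 14.2 V.
(Unloaded it would have been 15.2 V.)

V_out ≈ 14.2 V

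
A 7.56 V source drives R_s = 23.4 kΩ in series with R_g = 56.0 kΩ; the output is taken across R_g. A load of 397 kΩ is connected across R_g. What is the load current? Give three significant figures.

I_L ≈ 0.0129 mA

R_g‖R_L = 49.08 kΩ; V_out = 7.56 × 49.08/72.48 = 5.119 V.
I_L = V_out / R_L = 5.119 / 397 kΩ = 0.0129 mA.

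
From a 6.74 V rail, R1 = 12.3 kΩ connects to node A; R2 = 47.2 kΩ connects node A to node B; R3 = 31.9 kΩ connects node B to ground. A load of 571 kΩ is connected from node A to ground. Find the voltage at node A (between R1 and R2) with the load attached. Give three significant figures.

Below node A the series string R2+R3 = 79.10 kΩ sits in parallel with the 571 kΩ load: 69.48 kΩ.
V_A = 6.74 × 69.48/(12.3 + 69.48) = 5.73 V.

V ≈ 5.73 V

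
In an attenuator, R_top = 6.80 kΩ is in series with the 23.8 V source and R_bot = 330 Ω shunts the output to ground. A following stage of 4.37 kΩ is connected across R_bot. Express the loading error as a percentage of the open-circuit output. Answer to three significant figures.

6.72 %

The divider's output (Thévenin) resistance is R_top‖R_bot = 314.7 Ω.
Fractional drop under load = R_th/(R_th + R_L) = 314.7 / (314.7 + 4370) = 0.06718.
So the output falls by 6.72 %.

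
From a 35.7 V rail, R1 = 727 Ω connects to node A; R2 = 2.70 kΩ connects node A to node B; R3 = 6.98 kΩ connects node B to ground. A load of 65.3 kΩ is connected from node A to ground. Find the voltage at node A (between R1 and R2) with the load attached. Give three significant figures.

Below node A the series string R2+R3 = 9680 Ω sits in parallel with the 65300 Ω load: 8430 Ω.
V_A = 35.7 × 8430/(727 + 8430) = 32.9 V.

V ≈ 32.9 V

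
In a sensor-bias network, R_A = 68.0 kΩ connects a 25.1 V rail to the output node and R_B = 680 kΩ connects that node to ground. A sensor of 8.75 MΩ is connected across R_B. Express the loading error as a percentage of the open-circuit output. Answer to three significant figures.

0.702 %

The divider's output (Thévenin) resistance is R_A‖R_B = 61.82 kΩ.
Fractional drop under load = R_th/(R_th + R_L) = 61.82 / (61.82 + 8750) = 0.007015.
So the output falls by 0.702 %.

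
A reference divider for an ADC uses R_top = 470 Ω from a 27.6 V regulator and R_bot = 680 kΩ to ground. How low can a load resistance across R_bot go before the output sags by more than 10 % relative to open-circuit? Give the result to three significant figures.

Output resistance R_th = R_top‖R_bot = (470 × 680000)/680500 = 469.7 Ω.
The fractional drop is R_th/(R_th + R_L); requiring this ≤ 0.100 gives R_L ≥ R_th(1/0.100 − 1) = 469.7 × 9.000 = 4.23 kΩ.

R_L(min) ≈ 4.23 kΩ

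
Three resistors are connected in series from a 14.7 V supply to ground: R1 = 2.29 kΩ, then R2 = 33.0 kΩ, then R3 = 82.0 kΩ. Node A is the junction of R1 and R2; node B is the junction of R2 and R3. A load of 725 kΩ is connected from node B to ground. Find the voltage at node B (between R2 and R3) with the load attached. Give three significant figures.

V ≈ 9.94 V

At node B, R3 is in parallel with the load: R3‖R_L = 73.67 kΩ.
Below node A the resistance is R2 + (R3‖R_L) = 106.7 kΩ, so V_A = 14.7 × 106.7/109.0 = 14.39 V.
Then V_B = V_A × (R3‖R_L)/(R2 + R3‖R_L) = 14.39 × 73.67/106.7 = 9.94 V.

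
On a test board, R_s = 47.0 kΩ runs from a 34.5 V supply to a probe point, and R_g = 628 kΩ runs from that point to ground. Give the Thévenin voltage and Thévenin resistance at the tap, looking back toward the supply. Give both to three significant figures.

V_th = 32.1 V, R_th = 43.7 kΩ

V_th is the open-circuit tap voltage: 34.5 × 628/(47.0 + 628) = 32.1 V.
With the supply zeroed, R_s and R_g appear in parallel from the tap: R_th = R_s‖R_g = (47.0 × 628)/675.0 = 43.7 kΩ.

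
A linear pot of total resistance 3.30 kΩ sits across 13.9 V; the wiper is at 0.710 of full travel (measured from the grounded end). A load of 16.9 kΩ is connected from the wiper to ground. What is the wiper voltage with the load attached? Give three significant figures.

V ≈ 9.49 V

The wiper splits the pot into (1−α)R = 957.0 Ω above and αR = 2343 Ω below.
Lower section ‖ load = 2058 Ω.
V_wiper = 13.9 × 2058/(957.0 + 2058) = 9.49 V.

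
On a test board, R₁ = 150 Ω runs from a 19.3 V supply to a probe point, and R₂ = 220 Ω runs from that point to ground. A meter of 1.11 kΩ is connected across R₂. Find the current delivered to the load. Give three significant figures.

I_L ≈ 9.57 mA

R₂‖R_L = 183.6 Ω; V_out = 19.3 × 183.6/333.6 = 10.62 V.
I_L = V_out / R_L = 10.62 / 1.11 kΩ = 9.57 mA.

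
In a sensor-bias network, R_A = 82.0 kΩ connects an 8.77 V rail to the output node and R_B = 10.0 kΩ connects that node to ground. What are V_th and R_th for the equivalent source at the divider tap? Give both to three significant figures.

V_th = 0.953 V, R_th = 8.91 kΩ

V_th is the open-circuit tap voltage: 8.77 × 10.0/(82.0 + 10.0) = 0.953 V.
With the supply zeroed, R_A and R_B appear in parallel from the tap: R_th = R_A‖R_B = (82.0 × 10.0)/92.00 = 8.91 kΩ.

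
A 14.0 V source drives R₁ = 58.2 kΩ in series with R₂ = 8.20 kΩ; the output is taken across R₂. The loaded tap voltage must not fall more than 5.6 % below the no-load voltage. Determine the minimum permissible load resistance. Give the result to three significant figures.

R_L(min) ≈ 121 kΩ

Output resistance R_th = R₁‖R₂ = (58.2 × 8.20)/66.40 = 7.187 kΩ.
The fractional drop is R_th/(R_th + R_L); requiring this ≤ 0.0560 gives R_L ≥ R_th(1/0.0560 − 1) = 7.187 × 16.86 = 121 kΩ.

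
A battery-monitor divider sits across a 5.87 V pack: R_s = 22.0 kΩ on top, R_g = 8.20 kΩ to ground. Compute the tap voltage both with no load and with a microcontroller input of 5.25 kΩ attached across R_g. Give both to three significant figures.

Unloaded: 1.59 V; loaded: 0.746 V

Open-circuit: V = 5.87 × 8.20/(22.0 + 8.20) = 1.59 V.
With the load, R_g becomes R_g‖R_L = 3.201 kΩ, so V = 5.87 × 3.201/25.20 = 0.746 V.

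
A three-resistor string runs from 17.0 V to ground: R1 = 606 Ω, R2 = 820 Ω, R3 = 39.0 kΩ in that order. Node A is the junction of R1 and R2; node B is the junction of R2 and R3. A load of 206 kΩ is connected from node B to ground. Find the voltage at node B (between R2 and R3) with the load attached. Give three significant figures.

At node B, R3 is in parallel with the load: R3‖R_L = 32790 Ω.
Below node A the resistance is R2 + (R3‖R_L) = 33610 Ω, so V_A = 17.0 × 33610/34220 = 16.70 V.
Then V_B = V_A × (R3‖R_L)/(R2 + R3‖R_L) = 16.70 × 32790/33610 = 16.3 V.

V ≈ 16.3 V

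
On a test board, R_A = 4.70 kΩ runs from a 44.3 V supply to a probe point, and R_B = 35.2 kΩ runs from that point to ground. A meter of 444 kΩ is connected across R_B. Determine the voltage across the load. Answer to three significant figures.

V_out ≈ 38.7 V

The load sits in parallel with R_B: R_B‖R_L = (35.2 × 444) / (35.2 + 444) = 32.61 kΩ.
V_out = 44.3 × 32.61 / (4.70 + 32.61) = 44.3 × 32.61/37.31 = 38.7 V.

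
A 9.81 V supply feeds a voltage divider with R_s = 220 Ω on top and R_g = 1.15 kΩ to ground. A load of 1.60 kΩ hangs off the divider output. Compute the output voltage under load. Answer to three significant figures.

The load sits in parallel with R_g: R_g‖R_L = (1150 × 1600) / (1150 + 1600) = 669.1 Ω.
V_out = 9.81 × 669.1 / (220 + 669.1) = 9.81 × 669.1/889.1 = 7.38 V.
(Unloaded it would have been 8.23 V.)

V_out ≈ 7.38 V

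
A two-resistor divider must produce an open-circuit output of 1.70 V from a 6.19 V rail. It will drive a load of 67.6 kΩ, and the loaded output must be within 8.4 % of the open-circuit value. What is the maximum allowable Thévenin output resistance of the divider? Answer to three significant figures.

R_th ≤ 6.20 kΩ

Loading drop = R_th/(R_th + R_L) ≤ 0.0840, so R_th ≤ R_L · ε/(1−ε) = 67.6 kΩ × 0.0840/0.9160 = 6.20 kΩ.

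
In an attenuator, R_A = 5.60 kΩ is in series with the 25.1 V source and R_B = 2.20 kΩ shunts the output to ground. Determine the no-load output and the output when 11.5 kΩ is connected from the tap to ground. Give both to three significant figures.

Unloaded: 7.08 V; loaded: 6.22 V

Open-circuit: V = 25.1 × 2.20/(5.60 + 2.20) = 7.08 V.
With the load, R_B becomes R_B‖R_L = 1.847 kΩ, so V = 25.1 × 1.847/7.447 = 6.22 V.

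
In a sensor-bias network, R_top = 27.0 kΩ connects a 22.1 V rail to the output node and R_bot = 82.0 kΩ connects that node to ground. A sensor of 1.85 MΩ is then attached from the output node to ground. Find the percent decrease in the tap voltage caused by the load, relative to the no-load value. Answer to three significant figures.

The divider's output (Thévenin) resistance is R_top‖R_bot = 20.31 kΩ.
Fractional drop under load = R_th/(R_th + R_L) = 20.31 / (20.31 + 1850) = 0.01086.
So the output falls by 1.09 %.

1.09 %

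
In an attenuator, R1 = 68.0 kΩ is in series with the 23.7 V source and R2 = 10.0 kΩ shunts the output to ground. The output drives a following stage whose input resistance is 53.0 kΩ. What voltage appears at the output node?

V_out ≈ 2.61 V

The load sits in parallel with R2: R2‖R_L = (10.0 × 53.0) / (10.0 + 53.0) = 8.413 kΩ.
V_out = 23.7 × 8.413 / (68.0 + 8.413) = 23.7 × 8.413/76.41 = 2.61 V.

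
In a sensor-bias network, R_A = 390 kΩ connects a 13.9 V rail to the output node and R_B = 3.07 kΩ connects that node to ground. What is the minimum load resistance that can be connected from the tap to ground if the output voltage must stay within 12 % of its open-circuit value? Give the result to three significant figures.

Output resistance R_th = R_A‖R_B = (390 × 3.07)/393.1 = 3.046 kΩ.
The fractional drop is R_th/(R_th + R_L); requiring this ≤ 0.120 gives R_L ≥ R_th(1/0.120 − 1) = 3.046 × 7.333 = 22.3 kΩ.

R_L(min) ≈ 22.3 kΩ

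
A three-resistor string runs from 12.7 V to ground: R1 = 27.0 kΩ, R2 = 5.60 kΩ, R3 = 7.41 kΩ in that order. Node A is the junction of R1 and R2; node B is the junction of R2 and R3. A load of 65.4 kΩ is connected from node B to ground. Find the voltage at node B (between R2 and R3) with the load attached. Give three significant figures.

At node B, R3 is in parallel with the load: R3‖R_L = 6.656 kΩ.
Below node A the resistance is R2 + (R3‖R_L) = 12.26 kΩ, so V_A = 12.7 × 12.26/39.26 = 3.965 V.
Then V_B = V_A × (R3‖R_L)/(R2 + R3‖R_L) = 3.965 × 6.656/12.26 = 2.15 V.

V ≈ 2.15 V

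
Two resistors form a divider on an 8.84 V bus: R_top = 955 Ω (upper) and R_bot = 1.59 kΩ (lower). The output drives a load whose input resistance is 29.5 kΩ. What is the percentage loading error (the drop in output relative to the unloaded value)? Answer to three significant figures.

The divider's output (Thévenin) resistance is R_top‖R_bot = 596.6 Ω.
Fractional drop under load = R_th/(R_th + R_L) = 596.6 / (596.6 + 29500) = 0.01982.
So the output falls by 1.98 %.

1.98 %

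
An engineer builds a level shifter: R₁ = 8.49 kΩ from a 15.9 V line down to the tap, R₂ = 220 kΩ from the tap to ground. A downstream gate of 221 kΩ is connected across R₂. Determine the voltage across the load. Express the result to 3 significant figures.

The load sits in parallel with R₂: R₂‖R_L = (220 × 221) / (220 + 221) = 110.2 kΩ.
V_out = 15.9 × 110.2 / (8.49 + 110.2) = 15.9 × 110.2/118.7 = 14.8 V.

V_out ≈ 14.8 V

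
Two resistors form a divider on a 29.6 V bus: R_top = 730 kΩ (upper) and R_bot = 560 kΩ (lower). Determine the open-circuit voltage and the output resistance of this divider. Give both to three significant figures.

V_th = 12.8 V, R_th = 317 kΩ

V_th is the open-circuit tap voltage: 29.6 × 560/(730 + 560) = 12.8 V.
With the supply zeroed, R_top and R_bot appear in parallel from the tap: R_th = R_top‖R_bot = (730 × 560)/1290 = 317 kΩ.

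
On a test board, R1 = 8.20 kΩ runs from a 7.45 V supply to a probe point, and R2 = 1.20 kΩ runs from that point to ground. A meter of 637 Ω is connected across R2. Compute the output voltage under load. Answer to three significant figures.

The load sits in parallel with R2: R2‖R_L = (1200 × 637) / (1200 + 637) = 416.1 Ω.
V_out = 7.45 × 416.1 / (8200 + 416.1) = 7.45 × 416.1/8616 = 0.360 V.

V_out ≈ 0.360 V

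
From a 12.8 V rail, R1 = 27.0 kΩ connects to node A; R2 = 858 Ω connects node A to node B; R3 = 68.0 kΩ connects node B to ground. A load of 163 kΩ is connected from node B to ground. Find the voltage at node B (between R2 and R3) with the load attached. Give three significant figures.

At node B, R3 is in parallel with the load: R3‖R_L = 47980 Ω.
Below node A the resistance is R2 + (R3‖R_L) = 48840 Ω, so V_A = 12.8 × 48840/75840 = 8.243 V.
Then V_B = V_A × (R3‖R_L)/(R2 + R3‖R_L) = 8.243 × 47980/48840 = 8.10 V.

V ≈ 8.10 V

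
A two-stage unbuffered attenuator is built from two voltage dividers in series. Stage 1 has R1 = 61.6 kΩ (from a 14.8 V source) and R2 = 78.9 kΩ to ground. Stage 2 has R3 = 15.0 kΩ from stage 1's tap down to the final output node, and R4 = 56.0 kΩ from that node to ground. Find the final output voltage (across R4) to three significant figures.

Stage 2 presents R3+R4 = 71.00 kΩ as a load on stage 1's tap.
Stage 1's lower leg becomes R2‖(R3+R4) = 37.37 kΩ, so V_mid = 14.8 × 37.37/98.97 = 5.588 V.
Stage 2 is itself unloaded: V_out = V_mid × R4/(R3+R4) = 5.588 × 56.0/71.00 = 4.41 V.

V_out ≈ 4.41 V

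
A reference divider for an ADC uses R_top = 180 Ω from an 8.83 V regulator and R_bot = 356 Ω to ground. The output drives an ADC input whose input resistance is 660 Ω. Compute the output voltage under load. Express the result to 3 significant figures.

V_out ≈ 4.97 V

The load sits in parallel with R_bot: R_bot‖R_L = (356 × 660) / (356 + 660) = 231.3 Ω.
V_out = 8.83 × 231.3 / (180 + 231.3) = 8.83 × 231.3/411.3 = 4.97 V.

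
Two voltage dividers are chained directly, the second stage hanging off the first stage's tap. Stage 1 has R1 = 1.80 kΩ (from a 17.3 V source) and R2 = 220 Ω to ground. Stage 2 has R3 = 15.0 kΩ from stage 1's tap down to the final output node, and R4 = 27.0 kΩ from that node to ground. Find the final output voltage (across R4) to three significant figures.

V_out ≈ 1.21 V

Stage 2 presents R3+R4 = 42000 Ω as a load on stage 1's tap.
Stage 1's lower leg becomes R2‖(R3+R4) = 218.9 Ω, so V_mid = 17.3 × 218.9/2019 = 1.875 V.
Stage 2 is itself unloaded: V_out = V_mid × R4/(R3+R4) = 1.875 × 27000/42000 = 1.21 V.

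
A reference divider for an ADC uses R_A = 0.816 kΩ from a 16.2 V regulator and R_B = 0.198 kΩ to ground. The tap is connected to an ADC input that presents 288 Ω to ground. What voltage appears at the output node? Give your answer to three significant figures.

The load sits in parallel with R_B: R_B‖R_L = (198 × 288) / (198 + 288) = 117.3 Ω.
V_out = 16.2 × 117.3 / (816 + 117.3) = 16.2 × 117.3/933.3 = 2.04 V.
(Unloaded it would have been 3.16 V.)

V_out ≈ 2.04 V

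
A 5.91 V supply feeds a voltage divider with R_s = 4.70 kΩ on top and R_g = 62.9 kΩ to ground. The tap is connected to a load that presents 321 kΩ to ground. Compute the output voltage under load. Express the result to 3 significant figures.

V_out ≈ 5.43 V

The load sits in parallel with R_g: R_g‖R_L = (62.9 × 321) / (62.9 + 321) = 52.59 kΩ.
V_out = 5.91 × 52.59 / (4.70 + 52.59) = 5.91 × 52.59/57.29 = 5.43 V.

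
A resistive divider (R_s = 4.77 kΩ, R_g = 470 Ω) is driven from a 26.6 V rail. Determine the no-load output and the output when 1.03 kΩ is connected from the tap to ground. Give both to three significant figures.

Unloaded: 2.39 V; loaded: 1.69 V

Open-circuit: V = 26.6 × 470/(4770 + 470) = 2.39 V.
With the load, R_g becomes R_g‖R_L = 322.7 Ω, so V = 26.6 × 322.7/5093 = 1.69 V.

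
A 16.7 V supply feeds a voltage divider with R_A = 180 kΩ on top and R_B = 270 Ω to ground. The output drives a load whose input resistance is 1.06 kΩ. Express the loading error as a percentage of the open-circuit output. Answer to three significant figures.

20.3 %

The divider's output (Thévenin) resistance is R_A‖R_B = 269.6 Ω.
Fractional drop under load = R_th/(R_th + R_L) = 269.6 / (269.6 + 1060) = 0.2028.
So the output falls by 20.3 %.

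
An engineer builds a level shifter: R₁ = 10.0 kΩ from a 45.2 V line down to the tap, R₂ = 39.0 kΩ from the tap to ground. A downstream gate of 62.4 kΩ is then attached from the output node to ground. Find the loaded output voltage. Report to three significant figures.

The load sits in parallel with R₂: R₂‖R_L = (39.0 × 62.4) / (39.0 + 62.4) = 24.00 kΩ.
V_out = 45.2 × 24.00 / (10.0 + 24.00) = 45.2 × 24.00/34.00 = 31.9 V.
(Unloaded it would have been 36.0 V.)

V_out ≈ 31.9 V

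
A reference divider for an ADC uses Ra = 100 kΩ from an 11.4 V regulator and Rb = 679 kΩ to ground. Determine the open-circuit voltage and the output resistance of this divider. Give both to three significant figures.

V_th = 9.94 V, R_th = 87.2 kΩ

V_th is the open-circuit tap voltage: 11.4 × 679/(100 + 679) = 9.94 V.
With the supply zeroed, Ra and Rb appear in parallel from the tap: R_th = Ra‖Rb = (100 × 679)/779.0 = 87.2 kΩ.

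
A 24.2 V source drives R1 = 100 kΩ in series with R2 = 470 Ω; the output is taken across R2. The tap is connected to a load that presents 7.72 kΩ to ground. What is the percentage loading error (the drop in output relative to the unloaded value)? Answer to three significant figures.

The divider's output (Thévenin) resistance is R1‖R2 = 467.8 Ω.
Fractional drop under load = R_th/(R_th + R_L) = 467.8 / (467.8 + 7720) = 0.05713.
So the output falls by 5.71 %.

5.71 %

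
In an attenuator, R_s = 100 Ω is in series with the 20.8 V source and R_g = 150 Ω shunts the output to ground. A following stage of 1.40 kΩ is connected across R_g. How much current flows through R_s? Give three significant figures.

R_g‖R_L = 135.5 Ω, so the source sees R_s + R_g‖R_L = 235.5 Ω.
I = 20.8 V / 235.5 Ω = 88.3 mA.

I ≈ 88.3 mA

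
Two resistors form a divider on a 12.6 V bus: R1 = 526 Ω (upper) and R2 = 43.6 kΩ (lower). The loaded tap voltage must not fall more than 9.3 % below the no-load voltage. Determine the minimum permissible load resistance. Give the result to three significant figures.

Output resistance R_th = R1‖R2 = (526 × 43600)/44130 = 519.7 Ω.
The fractional drop is R_th/(R_th + R_L); requiring this ≤ 0.0930 gives R_L ≥ R_th(1/0.0930 − 1) = 519.7 × 9.753 = 5.07 kΩ.

R_L(min) ≈ 5.07 kΩ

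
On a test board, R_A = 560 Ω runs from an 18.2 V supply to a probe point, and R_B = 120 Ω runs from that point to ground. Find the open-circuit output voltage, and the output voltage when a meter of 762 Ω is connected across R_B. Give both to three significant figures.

Unloaded: 3.21 V; loaded: 2.84 V

Open-circuit: V = 18.2 × 120/(560 + 120) = 3.21 V.
With the load, R_B becomes R_B‖R_L = 103.7 Ω, so V = 18.2 × 103.7/663.7 = 2.84 V.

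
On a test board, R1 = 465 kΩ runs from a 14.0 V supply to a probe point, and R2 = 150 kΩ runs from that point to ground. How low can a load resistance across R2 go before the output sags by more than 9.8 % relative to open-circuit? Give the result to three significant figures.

R_L(min) ≈ 1.04 MΩ

Output resistance R_th = R1‖R2 = (465 × 150)/615.0 = 113.4 kΩ.
The fractional drop is R_th/(R_th + R_L); requiring this ≤ 0.0980 gives R_L ≥ R_th(1/0.0980 − 1) = 113.4 × 9.204 = 1.04 MΩ.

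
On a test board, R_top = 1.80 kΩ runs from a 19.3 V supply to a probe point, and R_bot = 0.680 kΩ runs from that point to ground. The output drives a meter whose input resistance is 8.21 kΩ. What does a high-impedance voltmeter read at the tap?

The load sits in parallel with R_bot: R_bot‖R_L = (680 × 8210) / (680 + 8210) = 628.0 Ω.
V_out = 19.3 × 628.0 / (1800 + 628.0) = 19.3 × 628.0/2428 = 4.99 V.

V_out ≈ 4.99 V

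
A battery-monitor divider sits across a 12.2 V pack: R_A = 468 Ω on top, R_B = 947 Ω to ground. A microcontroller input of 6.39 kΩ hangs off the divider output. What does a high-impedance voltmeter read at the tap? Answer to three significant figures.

The load sits in parallel with R_B: R_B‖R_L = (947 × 6390) / (947 + 6390) = 824.8 Ω.
V_out = 12.2 × 824.8 / (468 + 824.8) = 12.2 × 824.8/1293 = 7.78 V.
(Unloaded it would have been 8.16 V.)

V_out ≈ 7.78 V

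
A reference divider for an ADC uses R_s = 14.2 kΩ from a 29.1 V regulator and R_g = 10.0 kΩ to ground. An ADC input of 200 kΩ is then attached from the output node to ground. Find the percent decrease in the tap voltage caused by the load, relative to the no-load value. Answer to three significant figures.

The divider's output (Thévenin) resistance is R_s‖R_g = 5.868 kΩ.
Fractional drop under load = R_th/(R_th + R_L) = 5.868 / (5.868 + 200) = 0.02850.
So the output falls by 2.85 %.

2.85 %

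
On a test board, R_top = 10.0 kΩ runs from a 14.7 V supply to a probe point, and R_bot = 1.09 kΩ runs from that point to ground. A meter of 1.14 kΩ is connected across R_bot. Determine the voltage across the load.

V_out ≈ 0.776 V

The load sits in parallel with R_bot: R_bot‖R_L = (1.09 × 1.14) / (1.09 + 1.14) = 0.5572 kΩ.
V_out = 14.7 × 0.5572 / (10.0 + 0.5572) = 14.7 × 0.5572/10.56 = 0.776 V.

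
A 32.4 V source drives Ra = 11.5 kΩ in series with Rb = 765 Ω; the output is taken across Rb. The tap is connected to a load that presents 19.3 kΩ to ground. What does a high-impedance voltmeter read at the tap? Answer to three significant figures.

The load sits in parallel with Rb: Rb‖R_L = (765 × 19300) / (765 + 19300) = 735.8 Ω.
V_out = 32.4 × 735.8 / (11500 + 735.8) = 32.4 × 735.8/12240 = 1.95 V.

V_out ≈ 1.95 V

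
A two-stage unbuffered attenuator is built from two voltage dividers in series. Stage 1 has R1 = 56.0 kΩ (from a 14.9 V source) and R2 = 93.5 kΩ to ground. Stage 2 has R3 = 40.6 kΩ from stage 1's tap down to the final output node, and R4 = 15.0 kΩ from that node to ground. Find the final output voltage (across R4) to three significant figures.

Stage 2 presents R3+R4 = 55.60 kΩ as a load on stage 1's tap.
Stage 1's lower leg becomes R2‖(R3+R4) = 34.87 kΩ, so V_mid = 14.9 × 34.87/90.87 = 5.717 V.
Stage 2 is itself unloaded: V_out = V_mid × R4/(R3+R4) = 5.717 × 15.0/55.60 = 1.54 V.

V_out ≈ 1.54 V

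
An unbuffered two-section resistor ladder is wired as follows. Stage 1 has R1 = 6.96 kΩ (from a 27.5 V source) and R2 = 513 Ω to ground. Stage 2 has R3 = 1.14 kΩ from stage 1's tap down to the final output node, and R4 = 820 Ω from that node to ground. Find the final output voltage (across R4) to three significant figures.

Stage 2 presents R3+R4 = 1960 Ω as a load on stage 1's tap.
Stage 1's lower leg becomes R2‖(R3+R4) = 406.6 Ω, so V_mid = 27.5 × 406.6/7367 = 1.518 V.
Stage 2 is itself unloaded: V_out = V_mid × R4/(R3+R4) = 1.518 × 820/1960 = 0.635 V.

V_out ≈ 0.635 V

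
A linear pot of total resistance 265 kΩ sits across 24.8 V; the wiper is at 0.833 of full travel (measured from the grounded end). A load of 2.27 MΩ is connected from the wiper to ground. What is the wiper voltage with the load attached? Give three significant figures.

The wiper splits the pot into (1−α)R = 44.26 kΩ above and αR = 220.7 kΩ below.
Lower section ‖ load = 201.2 kΩ.
V_wiper = 24.8 × 201.2/(44.26 + 201.2) = 20.3 V.

V ≈ 20.3 V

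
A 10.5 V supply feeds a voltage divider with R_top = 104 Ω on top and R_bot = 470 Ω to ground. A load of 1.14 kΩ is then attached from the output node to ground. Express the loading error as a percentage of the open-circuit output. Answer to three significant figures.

6.95 %

The divider's output (Thévenin) resistance is R_top‖R_bot = 85.16 Ω.
Fractional drop under load = R_th/(R_th + R_L) = 85.16 / (85.16 + 1140) = 0.06951.
So the output falls by 6.95 %.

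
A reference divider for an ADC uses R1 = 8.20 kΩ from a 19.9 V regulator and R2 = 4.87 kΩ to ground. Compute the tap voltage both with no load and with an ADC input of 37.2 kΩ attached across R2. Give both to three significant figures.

Open-circuit: V = 19.9 × 4.87/(8.20 + 4.87) = 7.41 V.
With the load, R2 becomes R2‖R_L = 4.306 kΩ, so V = 19.9 × 4.306/12.51 = 6.85 V.

Unloaded: 7.41 V; loaded: 6.85 V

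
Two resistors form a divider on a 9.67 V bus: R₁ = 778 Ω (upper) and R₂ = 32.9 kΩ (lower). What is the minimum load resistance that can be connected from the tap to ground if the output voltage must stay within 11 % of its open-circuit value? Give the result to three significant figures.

R_L(min) ≈ 6.15 kΩ

Output resistance R_th = R₁‖R₂ = (778 × 32900)/33680 = 760.0 Ω.
The fractional drop is R_th/(R_th + R_L); requiring this ≤ 0.110 gives R_L ≥ R_th(1/0.110 − 1) = 760.0 × 8.091 = 6.15 kΩ.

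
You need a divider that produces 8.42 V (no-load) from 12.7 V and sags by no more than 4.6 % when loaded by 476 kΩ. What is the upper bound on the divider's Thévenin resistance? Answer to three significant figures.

R_th ≤ 23.0 kΩ

Loading drop = R_th/(R_th + R_L) ≤ 0.0460, so R_th ≤ R_L · ε/(1−ε) = 476 kΩ × 0.0460/0.9540 = 23.0 kΩ.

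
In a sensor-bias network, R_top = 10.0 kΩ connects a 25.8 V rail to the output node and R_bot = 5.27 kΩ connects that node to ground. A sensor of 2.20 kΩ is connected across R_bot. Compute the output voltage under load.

V_out ≈ 3.47 V

The load sits in parallel with R_bot: R_bot‖R_L = (5.27 × 2.20) / (5.27 + 2.20) = 1.552 kΩ.
V_out = 25.8 × 1.552 / (10.0 + 1.552) = 25.8 × 1.552/11.55 = 3.47 V.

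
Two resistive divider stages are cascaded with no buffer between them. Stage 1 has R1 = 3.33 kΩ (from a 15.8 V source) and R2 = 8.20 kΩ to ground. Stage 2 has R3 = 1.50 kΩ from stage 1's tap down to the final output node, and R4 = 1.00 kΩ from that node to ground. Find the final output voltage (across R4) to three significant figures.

V_out ≈ 2.31 V

Stage 2 presents R3+R4 = 2.500 kΩ as a load on stage 1's tap.
Stage 1's lower leg becomes R2‖(R3+R4) = 1.916 kΩ, so V_mid = 15.8 × 1.916/5.246 = 5.770 V.
Stage 2 is itself unloaded: V_out = V_mid × R4/(R3+R4) = 5.770 × 1.00/2.500 = 2.31 V.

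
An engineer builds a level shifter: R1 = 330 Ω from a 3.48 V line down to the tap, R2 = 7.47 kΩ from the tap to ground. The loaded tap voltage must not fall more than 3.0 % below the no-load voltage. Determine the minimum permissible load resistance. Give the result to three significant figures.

R_L(min) ≈ 10.2 kΩ

Output resistance R_th = R1‖R2 = (330 × 7470)/7800 = 316.0 Ω.
The fractional drop is R_th/(R_th + R_L); requiring this ≤ 0.0300 gives R_L ≥ R_th(1/0.0300 − 1) = 316.0 × 32.33 = 10.2 kΩ.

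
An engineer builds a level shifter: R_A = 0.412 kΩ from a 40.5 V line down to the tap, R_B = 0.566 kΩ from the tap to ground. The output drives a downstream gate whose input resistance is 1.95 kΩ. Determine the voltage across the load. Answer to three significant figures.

The load sits in parallel with R_B: R_B‖R_L = (566 × 1950) / (566 + 1950) = 438.7 Ω.
V_out = 40.5 × 438.7 / (412 + 438.7) = 40.5 × 438.7/850.7 = 20.9 V.

V_out ≈ 20.9 V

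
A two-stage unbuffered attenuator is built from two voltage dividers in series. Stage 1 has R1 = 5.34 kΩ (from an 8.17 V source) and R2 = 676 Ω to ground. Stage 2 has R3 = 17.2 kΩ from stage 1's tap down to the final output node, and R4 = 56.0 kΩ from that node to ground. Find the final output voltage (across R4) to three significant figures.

Stage 2 presents R3+R4 = 73200 Ω as a load on stage 1's tap.
Stage 1's lower leg becomes R2‖(R3+R4) = 669.8 Ω, so V_mid = 8.17 × 669.8/6010 = 0.9106 V.
Stage 2 is itself unloaded: V_out = V_mid × R4/(R3+R4) = 0.9106 × 56000/73200 = 0.697 V.

V_out ≈ 0.697 V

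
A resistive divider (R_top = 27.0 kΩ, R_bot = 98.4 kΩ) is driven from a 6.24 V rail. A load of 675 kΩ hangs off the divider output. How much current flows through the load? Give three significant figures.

I_L ≈ 7.03 µA

R_bot‖R_L = 85.88 kΩ; V_out = 6.24 × 85.88/112.9 = 4.747 V.
I_L = V_out / R_L = 4.747 / 675 kΩ = 7.03 µA.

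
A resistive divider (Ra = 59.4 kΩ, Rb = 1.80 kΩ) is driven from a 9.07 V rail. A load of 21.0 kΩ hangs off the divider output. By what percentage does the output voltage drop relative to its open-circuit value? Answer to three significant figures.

The divider's output (Thévenin) resistance is Ra‖Rb = 1.747 kΩ.
Fractional drop under load = R_th/(R_th + R_L) = 1.747 / (1.747 + 21.0) = 0.07680.
So the output falls by 7.68 %.

7.68 %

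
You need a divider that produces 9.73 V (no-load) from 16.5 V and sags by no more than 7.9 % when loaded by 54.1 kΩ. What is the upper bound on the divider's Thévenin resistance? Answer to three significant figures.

R_th ≤ 4.64 kΩ

Loading drop = R_th/(R_th + R_L) ≤ 0.0790, so R_th ≤ R_L · ε/(1−ε) = 54.1 kΩ × 0.0790/0.9210 = 4.64 kΩ.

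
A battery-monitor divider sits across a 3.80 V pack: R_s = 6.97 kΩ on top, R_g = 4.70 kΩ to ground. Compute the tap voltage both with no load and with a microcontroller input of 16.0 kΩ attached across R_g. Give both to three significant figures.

Open-circuit: V = 3.80 × 4.70/(6.97 + 4.70) = 1.53 V.
With the load, R_g becomes R_g‖R_L = 3.633 kΩ, so V = 3.80 × 3.633/10.60 = 1.30 V.

Unloaded: 1.53 V; loaded: 1.30 V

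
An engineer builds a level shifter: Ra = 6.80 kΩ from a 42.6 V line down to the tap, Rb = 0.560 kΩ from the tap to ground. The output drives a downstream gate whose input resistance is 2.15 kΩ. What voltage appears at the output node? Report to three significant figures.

V_out ≈ 2.61 V

The load sits in parallel with Rb: Rb‖R_L = (560 × 2150) / (560 + 2150) = 444.3 Ω.
V_out = 42.6 × 444.3 / (6800 + 444.3) = 42.6 × 444.3/7244 = 2.61 V.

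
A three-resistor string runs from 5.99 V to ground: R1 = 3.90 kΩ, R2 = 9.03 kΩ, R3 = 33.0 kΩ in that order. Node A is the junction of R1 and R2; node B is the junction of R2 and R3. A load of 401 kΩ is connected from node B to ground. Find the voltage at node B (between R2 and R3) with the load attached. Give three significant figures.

At node B, R3 is in parallel with the load: R3‖R_L = 30.49 kΩ.
Below node A the resistance is R2 + (R3‖R_L) = 39.52 kΩ, so V_A = 5.99 × 39.52/43.42 = 5.452 V.
Then V_B = V_A × (R3‖R_L)/(R2 + R3‖R_L) = 5.452 × 30.49/39.52 = 4.21 V.

V ≈ 4.21 V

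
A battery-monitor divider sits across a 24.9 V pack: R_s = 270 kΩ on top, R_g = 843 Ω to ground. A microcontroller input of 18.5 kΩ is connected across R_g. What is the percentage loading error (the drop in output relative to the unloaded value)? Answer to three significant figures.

The divider's output (Thévenin) resistance is R_s‖R_g = 840.4 Ω.
Fractional drop under load = R_th/(R_th + R_L) = 840.4 / (840.4 + 18500) = 0.04345.
So the output falls by 4.35 %.

4.35 %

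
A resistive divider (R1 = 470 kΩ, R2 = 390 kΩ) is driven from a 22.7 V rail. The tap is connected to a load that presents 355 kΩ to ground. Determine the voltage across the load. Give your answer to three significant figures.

The load sits in parallel with R2: R2‖R_L = (390 × 355) / (390 + 355) = 185.8 kΩ.
V_out = 22.7 × 185.8 / (470 + 185.8) = 22.7 × 185.8/655.8 = 6.43 V.

V_out ≈ 6.43 V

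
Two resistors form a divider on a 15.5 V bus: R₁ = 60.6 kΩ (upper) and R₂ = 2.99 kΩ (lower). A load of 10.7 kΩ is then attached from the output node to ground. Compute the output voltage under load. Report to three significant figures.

The load sits in parallel with R₂: R₂‖R_L = (2.99 × 10.7) / (2.99 + 10.7) = 2.337 kΩ.
V_out = 15.5 × 2.337 / (60.6 + 2.337) = 15.5 × 2.337/62.94 = 0.576 V.

V_out ≈ 0.576 V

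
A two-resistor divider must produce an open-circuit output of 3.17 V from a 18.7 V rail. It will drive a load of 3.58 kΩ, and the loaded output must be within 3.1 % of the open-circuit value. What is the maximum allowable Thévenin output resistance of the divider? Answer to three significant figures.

R_th ≤ 115 Ω

Loading drop = R_th/(R_th + R_L) ≤ 0.0310, so R_th ≤ R_L · ε/(1−ε) = 3.58 kΩ × 0.0310/0.9690 = 115 Ω.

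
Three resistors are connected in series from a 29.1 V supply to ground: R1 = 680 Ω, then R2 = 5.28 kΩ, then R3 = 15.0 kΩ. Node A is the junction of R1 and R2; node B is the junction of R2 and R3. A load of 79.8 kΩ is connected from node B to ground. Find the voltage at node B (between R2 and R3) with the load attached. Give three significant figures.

V ≈ 19.8 V

At node B, R3 is in parallel with the load: R3‖R_L = 12630 Ω.
Below node A the resistance is R2 + (R3‖R_L) = 17910 Ω, so V_A = 29.1 × 17910/18590 = 28.04 V.
Then V_B = V_A × (R3‖R_L)/(R2 + R3‖R_L) = 28.04 × 12630/17910 = 19.8 V.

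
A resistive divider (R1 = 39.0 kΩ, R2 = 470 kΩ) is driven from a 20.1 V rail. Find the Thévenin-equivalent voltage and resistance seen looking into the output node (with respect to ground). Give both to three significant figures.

V_th is the open-circuit tap voltage: 20.1 × 470/(39.0 + 470) = 18.6 V.
With the supply zeroed, R1 and R2 appear in parallel from the tap: R_th = R1‖R2 = (39.0 × 470)/509.0 = 36.0 kΩ.

V_th = 18.6 V, R_th = 36.0 kΩ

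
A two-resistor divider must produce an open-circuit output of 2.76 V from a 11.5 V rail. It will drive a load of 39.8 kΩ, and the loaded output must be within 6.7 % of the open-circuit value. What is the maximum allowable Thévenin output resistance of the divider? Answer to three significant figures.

R_th ≤ 2.86 kΩ

Loading drop = R_th/(R_th + R_L) ≤ 0.0670, so R_th ≤ R_L · ε/(1−ε) = 39.8 kΩ × 0.0670/0.9330 = 2.86 kΩ.
(Any R1, R2 with R2/(R1+R2) = 0.240 and R1‖R2 ≤ 2.86 kΩ will meet the spec.)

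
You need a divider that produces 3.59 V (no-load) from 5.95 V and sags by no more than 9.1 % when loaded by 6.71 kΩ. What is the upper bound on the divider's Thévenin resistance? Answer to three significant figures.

Loading drop = R_th/(R_th + R_L) ≤ 0.0910, so R_th ≤ R_L · ε/(1−ε) = 6.71 kΩ × 0.0910/0.9090 = 672 Ω.

R_th ≤ 672 Ω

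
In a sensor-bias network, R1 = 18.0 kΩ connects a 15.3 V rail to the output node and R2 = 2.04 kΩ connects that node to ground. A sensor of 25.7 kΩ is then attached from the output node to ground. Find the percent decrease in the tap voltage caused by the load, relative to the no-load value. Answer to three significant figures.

The divider's output (Thévenin) resistance is R1‖R2 = 1.832 kΩ.
Fractional drop under load = R_th/(R_th + R_L) = 1.832 / (1.832 + 25.7) = 0.06655.
So the output falls by 6.66 %.

6.66 %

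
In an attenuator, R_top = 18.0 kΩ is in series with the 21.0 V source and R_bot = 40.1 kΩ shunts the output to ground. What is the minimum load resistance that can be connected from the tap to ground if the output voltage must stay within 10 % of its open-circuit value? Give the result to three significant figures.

R_L(min) ≈ 112 kΩ

Output resistance R_th = R_top‖R_bot = (18.0 × 40.1)/58.10 = 12.42 kΩ.
The fractional drop is R_th/(R_th + R_L); requiring this ≤ 0.100 gives R_L ≥ R_th(1/0.100 − 1) = 12.42 × 9.000 = 112 kΩ.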